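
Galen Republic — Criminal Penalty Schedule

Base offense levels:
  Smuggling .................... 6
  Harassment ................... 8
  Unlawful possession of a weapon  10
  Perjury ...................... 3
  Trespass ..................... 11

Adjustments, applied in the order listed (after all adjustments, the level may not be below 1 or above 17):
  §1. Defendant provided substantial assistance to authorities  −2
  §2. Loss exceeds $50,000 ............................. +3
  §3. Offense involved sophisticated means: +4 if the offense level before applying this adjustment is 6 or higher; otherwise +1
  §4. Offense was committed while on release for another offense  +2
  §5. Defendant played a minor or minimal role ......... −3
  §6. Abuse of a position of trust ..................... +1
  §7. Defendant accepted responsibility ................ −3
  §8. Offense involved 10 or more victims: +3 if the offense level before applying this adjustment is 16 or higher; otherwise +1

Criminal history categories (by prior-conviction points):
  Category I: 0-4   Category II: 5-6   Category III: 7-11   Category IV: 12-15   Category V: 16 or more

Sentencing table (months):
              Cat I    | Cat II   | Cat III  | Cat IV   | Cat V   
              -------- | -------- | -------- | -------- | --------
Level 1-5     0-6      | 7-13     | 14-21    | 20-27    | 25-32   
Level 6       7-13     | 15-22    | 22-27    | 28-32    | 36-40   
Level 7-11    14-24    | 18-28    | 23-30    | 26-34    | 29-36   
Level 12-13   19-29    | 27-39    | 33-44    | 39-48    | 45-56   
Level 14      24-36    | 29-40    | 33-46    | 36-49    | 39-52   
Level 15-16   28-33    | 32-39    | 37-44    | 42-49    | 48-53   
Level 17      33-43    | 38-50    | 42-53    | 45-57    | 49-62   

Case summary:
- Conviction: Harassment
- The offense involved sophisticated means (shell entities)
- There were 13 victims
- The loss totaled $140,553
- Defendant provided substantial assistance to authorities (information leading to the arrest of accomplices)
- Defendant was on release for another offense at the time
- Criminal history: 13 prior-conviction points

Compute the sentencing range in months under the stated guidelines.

42-49 months

Base offense level for harassment: 8.
§1 applies: 8 − 2 = 6.
§2 applies: 6 + 3 = 9.
§3 applies (level before this adjustment is 9 ≥ 6, so +4): 9 + 4 = 13.
§4 applies: 13 + 2 = 15.
§5 does not apply.
§6 does not apply.
§8 applies (level before this adjustment is 15 < 16, so +1): 15 + 1 = 16.
Final offense level: 16.
Criminal history: 13 prior points → Category IV (12-15).
Level 16 falls in the 15-16 band.
Grid: Level 15-16 × Category IV = 42-49 months.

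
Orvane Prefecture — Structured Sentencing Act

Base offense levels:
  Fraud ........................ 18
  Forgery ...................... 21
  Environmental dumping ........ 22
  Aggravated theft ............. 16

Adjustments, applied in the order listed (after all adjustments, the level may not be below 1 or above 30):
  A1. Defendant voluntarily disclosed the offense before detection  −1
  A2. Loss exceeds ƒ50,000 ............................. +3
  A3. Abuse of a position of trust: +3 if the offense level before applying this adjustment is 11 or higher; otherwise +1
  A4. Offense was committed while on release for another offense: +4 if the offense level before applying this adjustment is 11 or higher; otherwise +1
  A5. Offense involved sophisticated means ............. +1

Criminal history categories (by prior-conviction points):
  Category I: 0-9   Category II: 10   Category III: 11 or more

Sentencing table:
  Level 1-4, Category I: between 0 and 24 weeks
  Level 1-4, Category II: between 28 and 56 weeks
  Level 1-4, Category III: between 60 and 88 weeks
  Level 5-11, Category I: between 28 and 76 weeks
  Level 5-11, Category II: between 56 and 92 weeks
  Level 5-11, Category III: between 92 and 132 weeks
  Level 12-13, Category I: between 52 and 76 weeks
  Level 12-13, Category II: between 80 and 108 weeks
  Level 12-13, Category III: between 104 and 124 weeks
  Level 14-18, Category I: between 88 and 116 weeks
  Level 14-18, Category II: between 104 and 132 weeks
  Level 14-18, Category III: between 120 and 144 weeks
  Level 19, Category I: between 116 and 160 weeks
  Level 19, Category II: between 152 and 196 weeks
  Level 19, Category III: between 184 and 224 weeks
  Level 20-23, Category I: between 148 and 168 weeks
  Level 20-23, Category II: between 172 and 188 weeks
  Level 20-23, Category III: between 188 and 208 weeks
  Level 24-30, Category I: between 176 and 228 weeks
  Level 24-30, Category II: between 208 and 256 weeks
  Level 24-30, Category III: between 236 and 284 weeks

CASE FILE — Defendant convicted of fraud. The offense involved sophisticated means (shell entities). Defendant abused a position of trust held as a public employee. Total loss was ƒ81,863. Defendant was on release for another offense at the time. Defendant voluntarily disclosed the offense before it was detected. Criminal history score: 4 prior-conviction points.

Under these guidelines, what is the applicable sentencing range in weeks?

176-228 weeks

Base offense level for fraud: 18.
A1 applies: 18 − 1 = 17.
A2 applies: 17 + 3 = 20.
A3 applies (level before this adjustment is 20 ≥ 11, so +3): 20 + 3 = 23.
A4 applies (level before this adjustment is 23 ≥ 11, so +4): 23 + 4 = 27.
A5 applies: 27 + 1 = 28.
Final offense level: 28.
Criminal history: 4 prior points → Category I (0-9).
Level 28 falls in the 24-30 band.
Grid: Level 24-30 × Category I = 176-228 weeks.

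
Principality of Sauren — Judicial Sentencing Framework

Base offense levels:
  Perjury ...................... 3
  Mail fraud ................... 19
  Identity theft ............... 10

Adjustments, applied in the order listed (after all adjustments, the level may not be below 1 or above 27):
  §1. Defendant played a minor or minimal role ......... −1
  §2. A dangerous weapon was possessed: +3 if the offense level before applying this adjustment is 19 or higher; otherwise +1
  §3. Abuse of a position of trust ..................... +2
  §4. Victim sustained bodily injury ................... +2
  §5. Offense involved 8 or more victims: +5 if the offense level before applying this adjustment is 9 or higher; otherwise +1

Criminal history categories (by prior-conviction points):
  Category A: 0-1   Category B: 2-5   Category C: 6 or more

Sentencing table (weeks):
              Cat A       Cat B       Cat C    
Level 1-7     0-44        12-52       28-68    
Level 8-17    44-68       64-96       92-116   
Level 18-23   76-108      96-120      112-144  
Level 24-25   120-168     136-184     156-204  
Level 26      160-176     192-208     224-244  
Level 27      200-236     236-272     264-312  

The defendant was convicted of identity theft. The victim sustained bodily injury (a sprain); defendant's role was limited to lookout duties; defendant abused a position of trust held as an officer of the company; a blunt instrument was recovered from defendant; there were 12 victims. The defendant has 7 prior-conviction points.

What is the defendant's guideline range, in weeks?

112-144 weeks

Base offense level for identity theft: 10.
§1 applies: 10 − 1 = 9.
§2 applies (level before this adjustment is 9 < 19, so +1): 9 + 1 = 10.
§3 applies: 10 + 2 = 12.
§4 applies: 12 + 2 = 14.
§5 applies (level before this adjustment is 14 ≥ 9, so +5): 14 + 5 = 19.
Final offense level: 19.
Criminal history: 7 prior points → Category C (6+).
Level 19 falls in the 18-23 band.
Grid: Level 18-23 × Category C = 112-144 weeks.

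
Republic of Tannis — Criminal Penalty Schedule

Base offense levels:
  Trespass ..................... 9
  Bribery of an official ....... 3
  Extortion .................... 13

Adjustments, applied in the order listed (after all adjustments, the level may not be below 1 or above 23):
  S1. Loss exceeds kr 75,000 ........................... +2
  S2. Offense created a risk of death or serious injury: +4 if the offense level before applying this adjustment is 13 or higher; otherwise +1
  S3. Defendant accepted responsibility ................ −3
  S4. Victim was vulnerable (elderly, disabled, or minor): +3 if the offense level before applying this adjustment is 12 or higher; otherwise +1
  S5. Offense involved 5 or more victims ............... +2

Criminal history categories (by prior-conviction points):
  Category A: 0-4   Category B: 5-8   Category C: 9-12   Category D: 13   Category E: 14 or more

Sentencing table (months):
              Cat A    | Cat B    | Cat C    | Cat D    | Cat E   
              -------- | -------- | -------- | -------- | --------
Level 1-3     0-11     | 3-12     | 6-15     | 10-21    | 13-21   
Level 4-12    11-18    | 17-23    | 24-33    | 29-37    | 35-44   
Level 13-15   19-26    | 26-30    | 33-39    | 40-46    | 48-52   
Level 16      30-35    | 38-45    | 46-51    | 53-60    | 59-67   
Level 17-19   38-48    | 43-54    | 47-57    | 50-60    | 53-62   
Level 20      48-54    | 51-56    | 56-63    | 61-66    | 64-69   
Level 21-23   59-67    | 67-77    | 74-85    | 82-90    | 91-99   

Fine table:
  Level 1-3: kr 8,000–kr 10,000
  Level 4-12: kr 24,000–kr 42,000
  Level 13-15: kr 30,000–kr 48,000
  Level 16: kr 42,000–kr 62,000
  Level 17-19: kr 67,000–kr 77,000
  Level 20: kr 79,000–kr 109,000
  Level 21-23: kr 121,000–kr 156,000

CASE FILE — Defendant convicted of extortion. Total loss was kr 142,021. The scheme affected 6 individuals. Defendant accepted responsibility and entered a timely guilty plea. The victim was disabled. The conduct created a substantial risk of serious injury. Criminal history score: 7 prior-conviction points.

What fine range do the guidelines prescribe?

kr 121,000–kr 156,000

Base offense level for extortion: 13.
S1 applies: 13 + 2 = 15.
S2 applies (level before this adjustment is 15 ≥ 13, so +4): 15 + 4 = 19.
S3 applies: 19 − 3 = 16.
S4 applies (level before this adjustment is 16 ≥ 12, so +3): 16 + 3 = 19.
S5 applies: 19 + 2 = 21.
Final offense level: 21.
Level 21 falls in the 21-23 band.
Fine table: Level 21-23 → kr 121,000–kr 156,000.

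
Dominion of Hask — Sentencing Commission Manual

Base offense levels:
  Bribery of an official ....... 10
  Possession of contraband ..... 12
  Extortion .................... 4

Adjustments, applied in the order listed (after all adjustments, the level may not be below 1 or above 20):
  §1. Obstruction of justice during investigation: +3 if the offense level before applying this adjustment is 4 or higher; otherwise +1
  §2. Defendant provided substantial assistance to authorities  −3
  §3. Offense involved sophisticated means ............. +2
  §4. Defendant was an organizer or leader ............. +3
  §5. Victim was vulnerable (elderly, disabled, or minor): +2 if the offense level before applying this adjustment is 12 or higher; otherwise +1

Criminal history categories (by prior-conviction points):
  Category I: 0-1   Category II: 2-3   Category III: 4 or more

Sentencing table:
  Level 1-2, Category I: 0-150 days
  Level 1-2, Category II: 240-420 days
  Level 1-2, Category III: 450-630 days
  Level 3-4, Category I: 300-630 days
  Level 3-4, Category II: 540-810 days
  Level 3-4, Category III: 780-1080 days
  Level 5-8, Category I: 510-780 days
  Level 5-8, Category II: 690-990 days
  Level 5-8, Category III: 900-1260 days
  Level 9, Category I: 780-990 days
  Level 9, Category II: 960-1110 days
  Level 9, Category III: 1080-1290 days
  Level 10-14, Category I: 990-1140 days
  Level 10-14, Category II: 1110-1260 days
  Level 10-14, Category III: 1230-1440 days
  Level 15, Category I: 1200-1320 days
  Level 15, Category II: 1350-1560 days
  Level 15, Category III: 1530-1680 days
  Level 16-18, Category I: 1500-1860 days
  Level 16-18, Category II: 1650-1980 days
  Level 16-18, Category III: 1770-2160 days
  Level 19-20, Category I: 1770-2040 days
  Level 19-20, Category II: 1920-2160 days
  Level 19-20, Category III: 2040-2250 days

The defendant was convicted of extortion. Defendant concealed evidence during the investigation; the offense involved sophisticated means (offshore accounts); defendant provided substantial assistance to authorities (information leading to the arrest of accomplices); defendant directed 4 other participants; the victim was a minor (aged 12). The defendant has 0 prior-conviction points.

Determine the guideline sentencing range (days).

Base offense level for extortion: 4.
§1 applies (level before this adjustment is 4 ≥ 4, so +3): 4 + 3 = 7.
§2 applies: 7 − 3 = 4.
§3 applies: 4 + 2 = 6.
§4 applies: 6 + 3 = 9.
§5 applies (level before this adjustment is 9 < 12, so +1): 9 + 1 = 10.
Final offense level: 10.
Criminal history: 0 prior points → Category I (0-1).
Level 10 falls in the 10-14 band.
Grid: Level 10-14 × Category I = 990-1140 days.

990-1140 days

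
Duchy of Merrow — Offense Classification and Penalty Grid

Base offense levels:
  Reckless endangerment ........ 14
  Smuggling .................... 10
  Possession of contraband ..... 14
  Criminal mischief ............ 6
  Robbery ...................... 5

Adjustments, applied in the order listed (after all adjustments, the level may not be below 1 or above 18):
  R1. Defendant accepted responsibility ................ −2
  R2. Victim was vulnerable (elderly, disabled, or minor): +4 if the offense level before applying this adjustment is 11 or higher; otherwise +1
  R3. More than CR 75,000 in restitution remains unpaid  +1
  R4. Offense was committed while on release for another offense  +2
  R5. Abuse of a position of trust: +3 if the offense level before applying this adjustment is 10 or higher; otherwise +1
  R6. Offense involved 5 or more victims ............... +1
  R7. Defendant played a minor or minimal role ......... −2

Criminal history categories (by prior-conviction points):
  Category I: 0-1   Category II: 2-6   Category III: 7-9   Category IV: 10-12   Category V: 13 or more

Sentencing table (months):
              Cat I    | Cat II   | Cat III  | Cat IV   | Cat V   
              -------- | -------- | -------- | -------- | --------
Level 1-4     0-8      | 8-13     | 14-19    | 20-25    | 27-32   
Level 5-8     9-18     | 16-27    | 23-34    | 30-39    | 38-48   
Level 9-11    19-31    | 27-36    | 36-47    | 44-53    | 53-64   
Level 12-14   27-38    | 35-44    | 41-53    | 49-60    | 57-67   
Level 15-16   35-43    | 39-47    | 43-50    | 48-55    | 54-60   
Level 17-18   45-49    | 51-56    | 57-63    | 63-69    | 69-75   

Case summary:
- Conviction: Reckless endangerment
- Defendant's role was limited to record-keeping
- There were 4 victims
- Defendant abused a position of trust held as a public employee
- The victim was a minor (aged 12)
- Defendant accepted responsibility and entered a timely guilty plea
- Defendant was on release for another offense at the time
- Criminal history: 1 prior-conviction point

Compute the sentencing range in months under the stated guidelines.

45-49 months

Base offense level for reckless endangerment: 14.
R1 applies: 14 − 2 = 12.
R2 applies (level before this adjustment is 12 ≥ 11, so +4): 12 + 4 = 16.
R4 applies: 16 + 2 = 18.
R5 applies (level before this adjustment is 18 ≥ 10, so +3): 18 + 3 = 21.
R6 does not apply.
R7 applies: 21 − 2 = 19.
Level 19 exceeds the maximum of 18; capped at 18.
Final offense level: 18.
Criminal history: 1 prior point → Category I (0-1).
Level 18 falls in the 17-18 band.
Grid: Level 17-18 × Category I = 45-49 months.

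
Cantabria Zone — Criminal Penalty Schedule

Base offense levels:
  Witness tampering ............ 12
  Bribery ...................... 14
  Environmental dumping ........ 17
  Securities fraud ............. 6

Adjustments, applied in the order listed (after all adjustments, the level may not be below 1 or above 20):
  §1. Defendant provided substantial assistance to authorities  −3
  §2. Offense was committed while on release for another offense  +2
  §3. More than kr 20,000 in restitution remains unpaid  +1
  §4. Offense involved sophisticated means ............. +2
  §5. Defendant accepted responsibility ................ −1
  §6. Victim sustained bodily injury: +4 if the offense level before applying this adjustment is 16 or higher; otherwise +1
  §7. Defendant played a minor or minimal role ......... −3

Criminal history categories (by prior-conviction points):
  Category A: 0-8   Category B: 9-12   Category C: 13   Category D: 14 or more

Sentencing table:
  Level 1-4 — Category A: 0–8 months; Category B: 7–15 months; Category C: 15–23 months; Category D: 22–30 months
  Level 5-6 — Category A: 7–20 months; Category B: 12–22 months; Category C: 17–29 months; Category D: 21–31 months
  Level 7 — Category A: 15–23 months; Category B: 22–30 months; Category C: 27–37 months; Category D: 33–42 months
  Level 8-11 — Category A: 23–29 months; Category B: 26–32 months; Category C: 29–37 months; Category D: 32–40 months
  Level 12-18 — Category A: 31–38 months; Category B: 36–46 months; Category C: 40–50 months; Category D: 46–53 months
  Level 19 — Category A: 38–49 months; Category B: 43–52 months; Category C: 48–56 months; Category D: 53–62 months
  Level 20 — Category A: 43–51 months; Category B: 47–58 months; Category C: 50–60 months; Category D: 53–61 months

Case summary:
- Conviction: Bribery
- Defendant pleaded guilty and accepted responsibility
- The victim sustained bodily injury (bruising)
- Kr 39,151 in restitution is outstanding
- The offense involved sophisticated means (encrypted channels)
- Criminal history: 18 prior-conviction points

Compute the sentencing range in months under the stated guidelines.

53-61 months

Base offense level for bribery: 14.
§1 does not apply.
§3 applies: 14 + 1 = 15.
§4 applies: 15 + 2 = 17.
§5 applies: 17 − 1 = 16.
§6 applies (level before this adjustment is 16 ≥ 16, so +4): 16 + 4 = 20.
§7 does not apply.
Final offense level: 20.
Criminal history: 18 prior points → Category D (14+).
Level 20 falls in the 20 band.
Grid: Level 20 × Category D = 53-61 months.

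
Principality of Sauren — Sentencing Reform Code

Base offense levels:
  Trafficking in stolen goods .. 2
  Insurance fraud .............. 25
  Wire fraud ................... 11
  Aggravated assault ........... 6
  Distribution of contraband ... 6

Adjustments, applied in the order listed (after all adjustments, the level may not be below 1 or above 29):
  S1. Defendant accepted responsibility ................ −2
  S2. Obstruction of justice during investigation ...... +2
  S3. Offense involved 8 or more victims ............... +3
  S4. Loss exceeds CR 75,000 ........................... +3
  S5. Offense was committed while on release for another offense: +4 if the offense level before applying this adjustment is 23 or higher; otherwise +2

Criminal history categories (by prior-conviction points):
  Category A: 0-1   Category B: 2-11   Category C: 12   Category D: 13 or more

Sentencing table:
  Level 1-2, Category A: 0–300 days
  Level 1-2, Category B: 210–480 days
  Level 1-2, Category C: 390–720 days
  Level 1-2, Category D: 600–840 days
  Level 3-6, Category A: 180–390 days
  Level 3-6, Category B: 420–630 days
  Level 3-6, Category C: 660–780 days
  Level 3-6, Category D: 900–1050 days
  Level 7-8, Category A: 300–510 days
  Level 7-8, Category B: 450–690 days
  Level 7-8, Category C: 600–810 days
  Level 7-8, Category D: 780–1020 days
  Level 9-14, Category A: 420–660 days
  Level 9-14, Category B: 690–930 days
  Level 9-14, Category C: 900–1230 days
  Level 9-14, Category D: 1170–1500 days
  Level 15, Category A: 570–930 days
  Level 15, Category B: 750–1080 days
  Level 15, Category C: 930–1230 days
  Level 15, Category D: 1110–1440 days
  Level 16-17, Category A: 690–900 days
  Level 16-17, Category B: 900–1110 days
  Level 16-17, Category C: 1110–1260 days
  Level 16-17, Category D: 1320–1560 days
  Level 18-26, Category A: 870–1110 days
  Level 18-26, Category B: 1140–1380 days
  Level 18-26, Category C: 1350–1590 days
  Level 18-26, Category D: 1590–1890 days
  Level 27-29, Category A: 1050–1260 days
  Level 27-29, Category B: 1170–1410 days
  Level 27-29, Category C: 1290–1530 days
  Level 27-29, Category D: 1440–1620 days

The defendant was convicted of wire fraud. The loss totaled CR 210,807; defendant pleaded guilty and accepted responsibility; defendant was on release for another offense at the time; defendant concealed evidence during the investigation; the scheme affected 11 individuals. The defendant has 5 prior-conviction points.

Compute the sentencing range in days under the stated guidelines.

1140-1380 days

Base offense level for wire fraud: 11.
S1 applies: 11 − 2 = 9.
S2 applies: 9 + 2 = 11.
S3 applies: 11 + 3 = 14.
S4 applies: 14 + 3 = 17.
S5 applies (level before this adjustment is 17 < 23, so +2): 17 + 2 = 19.
Final offense level: 19.
Criminal history: 5 prior points → Category B (2-11).
Level 19 falls in the 18-26 band.
Grid: Level 18-26 × Category B = 1140-1380 days.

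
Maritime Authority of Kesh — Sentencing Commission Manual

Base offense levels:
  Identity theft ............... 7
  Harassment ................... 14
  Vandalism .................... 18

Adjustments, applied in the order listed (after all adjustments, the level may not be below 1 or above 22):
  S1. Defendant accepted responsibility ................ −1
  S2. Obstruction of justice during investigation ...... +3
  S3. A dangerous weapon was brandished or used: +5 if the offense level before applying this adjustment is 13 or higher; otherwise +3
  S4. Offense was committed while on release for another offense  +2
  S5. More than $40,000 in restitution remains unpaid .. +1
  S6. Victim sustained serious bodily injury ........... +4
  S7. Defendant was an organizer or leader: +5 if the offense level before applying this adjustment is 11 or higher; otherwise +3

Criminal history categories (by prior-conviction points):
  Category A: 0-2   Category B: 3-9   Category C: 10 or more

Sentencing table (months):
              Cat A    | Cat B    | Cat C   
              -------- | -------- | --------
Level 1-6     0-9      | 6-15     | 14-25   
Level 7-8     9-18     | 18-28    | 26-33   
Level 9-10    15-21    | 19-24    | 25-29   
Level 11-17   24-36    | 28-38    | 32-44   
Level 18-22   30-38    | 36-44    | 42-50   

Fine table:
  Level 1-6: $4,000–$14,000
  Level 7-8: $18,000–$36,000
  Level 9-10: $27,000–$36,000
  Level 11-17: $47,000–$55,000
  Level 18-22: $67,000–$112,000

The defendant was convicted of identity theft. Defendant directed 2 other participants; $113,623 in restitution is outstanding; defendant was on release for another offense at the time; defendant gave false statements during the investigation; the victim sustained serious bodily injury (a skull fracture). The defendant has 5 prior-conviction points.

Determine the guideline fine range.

$67,000–$112,000

Base offense level for identity theft: 7.
S1 does not apply.
S2 applies: 7 + 3 = 10.
S4 applies: 10 + 2 = 12.
S5 applies: 12 + 1 = 13.
S6 applies: 13 + 4 = 17.
S7 applies (level before this adjustment is 17 ≥ 11, so +5): 17 + 5 = 22.
Final offense level: 22.
Level 22 falls in the 18-22 band.
Fine table: Level 18-22 → $67,000–$112,000.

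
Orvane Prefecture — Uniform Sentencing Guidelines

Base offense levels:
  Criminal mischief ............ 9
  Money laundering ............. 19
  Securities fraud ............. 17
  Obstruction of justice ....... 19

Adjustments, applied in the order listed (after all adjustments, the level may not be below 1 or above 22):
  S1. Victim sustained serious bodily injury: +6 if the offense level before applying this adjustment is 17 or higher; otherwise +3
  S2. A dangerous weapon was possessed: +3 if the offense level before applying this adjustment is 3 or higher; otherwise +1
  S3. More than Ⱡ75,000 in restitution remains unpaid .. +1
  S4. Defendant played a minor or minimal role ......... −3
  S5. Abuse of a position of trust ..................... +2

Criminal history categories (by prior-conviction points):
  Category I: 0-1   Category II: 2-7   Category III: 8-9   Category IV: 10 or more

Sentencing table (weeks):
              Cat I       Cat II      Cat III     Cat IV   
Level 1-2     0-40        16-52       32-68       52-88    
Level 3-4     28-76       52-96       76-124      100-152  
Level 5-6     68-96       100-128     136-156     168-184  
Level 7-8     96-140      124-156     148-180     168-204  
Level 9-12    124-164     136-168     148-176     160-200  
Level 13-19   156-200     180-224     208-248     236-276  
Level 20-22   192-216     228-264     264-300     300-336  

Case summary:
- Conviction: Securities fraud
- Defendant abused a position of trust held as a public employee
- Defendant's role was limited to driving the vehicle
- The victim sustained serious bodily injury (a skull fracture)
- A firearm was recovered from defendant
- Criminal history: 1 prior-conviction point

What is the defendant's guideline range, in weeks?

192-216 weeks

Base offense level for securities fraud: 17.
S1 applies (level before this adjustment is 17 ≥ 17, so +6): 17 + 6 = 23.
S2 applies (level before this adjustment is 23 ≥ 3, so +3): 23 + 3 = 26.
S4 applies: 26 − 3 = 23.
S5 applies: 23 + 2 = 25.
Level 25 exceeds the maximum of 22; capped at 22.
Final offense level: 22.
Criminal history: 1 prior point → Category I (0-1).
Level 22 falls in the 20-22 band.
Grid: Level 20-22 × Category I = 192-216 weeks.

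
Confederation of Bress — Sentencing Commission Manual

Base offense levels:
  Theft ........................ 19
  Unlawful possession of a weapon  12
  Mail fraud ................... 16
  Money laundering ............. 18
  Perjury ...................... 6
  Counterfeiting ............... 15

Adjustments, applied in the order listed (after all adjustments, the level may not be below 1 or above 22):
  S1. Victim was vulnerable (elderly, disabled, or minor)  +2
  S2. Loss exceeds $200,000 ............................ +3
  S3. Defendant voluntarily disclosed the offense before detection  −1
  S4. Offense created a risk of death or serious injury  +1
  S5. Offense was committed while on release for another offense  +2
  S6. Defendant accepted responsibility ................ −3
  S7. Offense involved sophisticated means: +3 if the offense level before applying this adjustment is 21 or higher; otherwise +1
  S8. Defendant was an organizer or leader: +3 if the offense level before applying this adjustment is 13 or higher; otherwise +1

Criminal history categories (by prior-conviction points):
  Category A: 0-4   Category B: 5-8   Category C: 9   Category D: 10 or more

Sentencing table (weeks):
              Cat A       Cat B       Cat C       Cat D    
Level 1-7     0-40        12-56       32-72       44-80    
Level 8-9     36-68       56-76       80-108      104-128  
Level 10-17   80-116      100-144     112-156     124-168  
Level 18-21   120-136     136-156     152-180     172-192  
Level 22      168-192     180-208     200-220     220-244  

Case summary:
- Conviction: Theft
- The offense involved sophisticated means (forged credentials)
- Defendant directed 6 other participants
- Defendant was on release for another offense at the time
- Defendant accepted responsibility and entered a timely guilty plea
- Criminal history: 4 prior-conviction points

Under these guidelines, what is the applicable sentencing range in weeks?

168-192 weeks

Base offense level for theft: 19.
S3 does not apply.
S5 applies: 19 + 2 = 21.
S6 applies: 21 − 3 = 18.
S7 applies (level before this adjustment is 18 < 21, so +1): 18 + 1 = 19.
S8 applies (level before this adjustment is 19 ≥ 13, so +3): 19 + 3 = 22.
Final offense level: 22.
Criminal history: 4 prior points → Category A (0-4).
Level 22 falls in the 22 band.
Grid: Level 22 × Category A = 168-192 weeks.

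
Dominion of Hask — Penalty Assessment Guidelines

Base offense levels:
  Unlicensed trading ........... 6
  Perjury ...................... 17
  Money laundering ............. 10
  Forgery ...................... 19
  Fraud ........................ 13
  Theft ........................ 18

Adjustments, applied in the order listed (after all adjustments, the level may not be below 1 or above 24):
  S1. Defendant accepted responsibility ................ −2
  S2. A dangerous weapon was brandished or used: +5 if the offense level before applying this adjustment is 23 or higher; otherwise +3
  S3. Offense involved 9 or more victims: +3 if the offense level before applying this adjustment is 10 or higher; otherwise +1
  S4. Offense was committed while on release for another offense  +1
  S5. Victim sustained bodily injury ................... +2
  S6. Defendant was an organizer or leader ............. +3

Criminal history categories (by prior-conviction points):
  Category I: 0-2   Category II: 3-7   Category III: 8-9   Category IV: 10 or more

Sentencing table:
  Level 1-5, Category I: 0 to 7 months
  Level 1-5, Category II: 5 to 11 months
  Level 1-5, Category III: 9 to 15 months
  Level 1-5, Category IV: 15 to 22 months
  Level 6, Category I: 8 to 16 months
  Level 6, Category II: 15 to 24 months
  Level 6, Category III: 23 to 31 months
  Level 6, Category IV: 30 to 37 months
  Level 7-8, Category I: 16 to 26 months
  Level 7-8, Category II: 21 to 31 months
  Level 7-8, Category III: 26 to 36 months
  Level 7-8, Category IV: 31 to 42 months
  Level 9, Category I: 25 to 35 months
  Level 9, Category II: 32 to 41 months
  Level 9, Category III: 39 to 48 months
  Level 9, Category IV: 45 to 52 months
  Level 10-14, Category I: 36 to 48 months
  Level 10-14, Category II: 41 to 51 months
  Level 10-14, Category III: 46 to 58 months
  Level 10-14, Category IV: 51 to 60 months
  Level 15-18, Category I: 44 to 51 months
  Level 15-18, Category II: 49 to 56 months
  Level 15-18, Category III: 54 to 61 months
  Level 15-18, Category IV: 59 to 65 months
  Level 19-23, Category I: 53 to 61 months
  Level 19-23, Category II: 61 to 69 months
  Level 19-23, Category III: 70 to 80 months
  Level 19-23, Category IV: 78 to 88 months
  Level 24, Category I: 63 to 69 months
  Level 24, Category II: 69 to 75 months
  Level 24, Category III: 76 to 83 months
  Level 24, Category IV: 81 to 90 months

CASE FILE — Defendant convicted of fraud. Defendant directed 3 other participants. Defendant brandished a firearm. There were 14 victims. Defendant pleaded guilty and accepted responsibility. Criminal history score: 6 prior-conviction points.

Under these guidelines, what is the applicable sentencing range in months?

Base offense level for fraud: 13.
S1 applies: 13 − 2 = 11.
S2 applies (level before this adjustment is 11 < 23, so +3): 11 + 3 = 14.
S3 applies (level before this adjustment is 14 ≥ 10, so +3): 14 + 3 = 17.
S4 does not apply.
S5 does not apply.
S6 applies: 17 + 3 = 20.
Final offense level: 20.
Criminal history: 6 prior points → Category II (3-7).
Level 20 falls in the 19-23 band.
Grid: Level 19-23 × Category II = 61-69 months.

61-69 months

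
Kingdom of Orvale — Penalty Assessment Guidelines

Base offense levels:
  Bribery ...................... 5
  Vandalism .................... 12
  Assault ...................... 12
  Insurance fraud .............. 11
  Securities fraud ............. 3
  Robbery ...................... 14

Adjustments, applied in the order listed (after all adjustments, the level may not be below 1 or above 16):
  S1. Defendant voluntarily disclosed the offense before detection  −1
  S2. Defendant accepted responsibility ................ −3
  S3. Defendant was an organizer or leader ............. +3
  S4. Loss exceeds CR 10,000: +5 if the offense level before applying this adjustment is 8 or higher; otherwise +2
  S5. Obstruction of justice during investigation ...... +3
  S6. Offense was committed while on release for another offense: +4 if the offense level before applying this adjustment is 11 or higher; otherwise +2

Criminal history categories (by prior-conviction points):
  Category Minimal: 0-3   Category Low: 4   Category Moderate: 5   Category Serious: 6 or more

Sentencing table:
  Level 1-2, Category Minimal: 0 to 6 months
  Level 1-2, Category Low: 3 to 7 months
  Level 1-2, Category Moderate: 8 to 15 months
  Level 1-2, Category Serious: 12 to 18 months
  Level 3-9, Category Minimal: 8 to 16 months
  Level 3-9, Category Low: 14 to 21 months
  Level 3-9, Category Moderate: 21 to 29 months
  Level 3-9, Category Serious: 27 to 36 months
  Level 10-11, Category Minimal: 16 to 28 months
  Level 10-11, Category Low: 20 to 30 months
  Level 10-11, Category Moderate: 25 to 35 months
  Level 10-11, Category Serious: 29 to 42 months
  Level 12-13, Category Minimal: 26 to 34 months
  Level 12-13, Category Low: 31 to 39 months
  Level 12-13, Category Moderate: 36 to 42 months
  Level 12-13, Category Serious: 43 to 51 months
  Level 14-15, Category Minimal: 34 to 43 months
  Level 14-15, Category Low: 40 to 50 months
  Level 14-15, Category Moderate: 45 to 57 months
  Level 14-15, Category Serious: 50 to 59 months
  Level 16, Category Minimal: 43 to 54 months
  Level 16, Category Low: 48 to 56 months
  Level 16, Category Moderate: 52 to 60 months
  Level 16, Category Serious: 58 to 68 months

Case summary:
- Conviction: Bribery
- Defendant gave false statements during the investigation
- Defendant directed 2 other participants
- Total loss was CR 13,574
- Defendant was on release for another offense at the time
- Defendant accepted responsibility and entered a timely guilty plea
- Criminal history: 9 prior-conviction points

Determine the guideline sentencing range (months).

43-51 months

Base offense level for bribery: 5.
S1 does not apply.
S2 applies: 5 − 3 = 2.
S3 applies: 2 + 3 = 5.
S4 applies (level before this adjustment is 5 < 8, so +2): 5 + 2 = 7.
S5 applies: 7 + 3 = 10.
S6 applies (level before this adjustment is 10 < 11, so +2): 10 + 2 = 12.
Final offense level: 12.
Criminal history: 9 prior points → Category Serious (6+).
Level 12 falls in the 12-13 band.
Grid: Level 12-13 × Category Serious = 43-51 months.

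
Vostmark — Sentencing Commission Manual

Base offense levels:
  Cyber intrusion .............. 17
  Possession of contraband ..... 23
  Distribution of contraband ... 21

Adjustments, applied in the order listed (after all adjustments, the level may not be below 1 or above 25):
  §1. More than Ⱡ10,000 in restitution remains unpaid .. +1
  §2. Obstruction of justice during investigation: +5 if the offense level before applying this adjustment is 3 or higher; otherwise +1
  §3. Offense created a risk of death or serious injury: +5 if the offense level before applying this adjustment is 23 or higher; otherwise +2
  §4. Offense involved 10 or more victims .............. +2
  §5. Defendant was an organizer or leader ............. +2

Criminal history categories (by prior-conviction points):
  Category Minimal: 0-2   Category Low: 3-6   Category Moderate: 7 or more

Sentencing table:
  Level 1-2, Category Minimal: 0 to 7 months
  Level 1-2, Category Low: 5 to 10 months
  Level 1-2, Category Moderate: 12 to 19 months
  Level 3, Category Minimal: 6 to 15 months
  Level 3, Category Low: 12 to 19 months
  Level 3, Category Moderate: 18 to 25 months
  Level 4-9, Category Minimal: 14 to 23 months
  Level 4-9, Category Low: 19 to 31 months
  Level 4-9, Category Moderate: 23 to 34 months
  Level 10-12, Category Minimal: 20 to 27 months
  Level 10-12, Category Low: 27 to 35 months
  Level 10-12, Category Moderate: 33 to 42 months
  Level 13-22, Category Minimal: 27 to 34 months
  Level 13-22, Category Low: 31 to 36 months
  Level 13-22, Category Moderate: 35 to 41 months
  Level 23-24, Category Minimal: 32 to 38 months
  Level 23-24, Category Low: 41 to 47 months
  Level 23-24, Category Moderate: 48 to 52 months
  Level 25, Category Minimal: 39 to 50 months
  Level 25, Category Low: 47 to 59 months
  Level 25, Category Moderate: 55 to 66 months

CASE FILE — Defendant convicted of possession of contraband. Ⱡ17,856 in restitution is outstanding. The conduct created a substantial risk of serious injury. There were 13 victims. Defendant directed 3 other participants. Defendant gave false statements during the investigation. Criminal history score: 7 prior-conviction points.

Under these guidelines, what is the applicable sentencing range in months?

55-66 months

Base offense level for possession of contraband: 23.
§1 applies: 23 + 1 = 24.
§2 applies (level before this adjustment is 24 ≥ 3, so +5): 24 + 5 = 29.
§3 applies (level before this adjustment is 29 ≥ 23, so +5): 29 + 5 = 34.
§4 applies: 34 + 2 = 36.
§5 applies: 36 + 2 = 38.
Level 38 exceeds the maximum of 25; capped at 25.
Final offense level: 25.
Criminal history: 7 prior points → Category Moderate (7+).
Level 25 falls in the 25 band.
Grid: Level 25 × Category Moderate = 55-66 months.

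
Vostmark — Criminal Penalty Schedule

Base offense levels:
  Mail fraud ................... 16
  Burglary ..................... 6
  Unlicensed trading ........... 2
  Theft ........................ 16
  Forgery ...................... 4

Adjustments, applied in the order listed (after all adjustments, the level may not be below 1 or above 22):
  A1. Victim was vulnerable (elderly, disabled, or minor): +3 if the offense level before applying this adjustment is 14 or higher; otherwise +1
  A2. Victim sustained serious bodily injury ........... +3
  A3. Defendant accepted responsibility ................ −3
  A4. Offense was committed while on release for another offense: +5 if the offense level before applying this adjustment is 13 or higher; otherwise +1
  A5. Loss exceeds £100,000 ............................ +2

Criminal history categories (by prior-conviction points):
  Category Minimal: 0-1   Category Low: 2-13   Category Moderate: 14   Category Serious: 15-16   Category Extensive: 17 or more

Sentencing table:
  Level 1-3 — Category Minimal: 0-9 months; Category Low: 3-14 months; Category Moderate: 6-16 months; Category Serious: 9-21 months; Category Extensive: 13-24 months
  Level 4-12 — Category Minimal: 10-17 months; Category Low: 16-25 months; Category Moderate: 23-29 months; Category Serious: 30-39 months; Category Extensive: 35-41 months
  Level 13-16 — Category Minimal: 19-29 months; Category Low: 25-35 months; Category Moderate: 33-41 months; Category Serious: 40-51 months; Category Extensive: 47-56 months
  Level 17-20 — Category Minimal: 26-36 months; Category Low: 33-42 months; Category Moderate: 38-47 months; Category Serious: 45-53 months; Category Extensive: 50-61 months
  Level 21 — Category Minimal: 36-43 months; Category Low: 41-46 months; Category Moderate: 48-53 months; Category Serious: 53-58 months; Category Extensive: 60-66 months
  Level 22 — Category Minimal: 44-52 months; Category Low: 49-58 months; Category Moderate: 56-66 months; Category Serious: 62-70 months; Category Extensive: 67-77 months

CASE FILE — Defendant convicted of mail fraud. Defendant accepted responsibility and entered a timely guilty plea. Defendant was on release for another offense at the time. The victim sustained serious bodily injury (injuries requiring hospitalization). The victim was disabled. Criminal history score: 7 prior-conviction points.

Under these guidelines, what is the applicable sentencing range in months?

49-58 months

Base offense level for mail fraud: 16.
A1 applies (level before this adjustment is 16 ≥ 14, so +3): 16 + 3 = 19.
A2 applies: 19 + 3 = 22.
A3 applies: 22 − 3 = 19.
A4 applies (level before this adjustment is 19 ≥ 13, so +5): 19 + 5 = 24.
Level 24 exceeds the maximum of 22; capped at 22.
Final offense level: 22.
Criminal history: 7 prior points → Category Low (2-13).
Level 22 falls in the 22 band.
Grid: Level 22 × Category Low = 49-58 months.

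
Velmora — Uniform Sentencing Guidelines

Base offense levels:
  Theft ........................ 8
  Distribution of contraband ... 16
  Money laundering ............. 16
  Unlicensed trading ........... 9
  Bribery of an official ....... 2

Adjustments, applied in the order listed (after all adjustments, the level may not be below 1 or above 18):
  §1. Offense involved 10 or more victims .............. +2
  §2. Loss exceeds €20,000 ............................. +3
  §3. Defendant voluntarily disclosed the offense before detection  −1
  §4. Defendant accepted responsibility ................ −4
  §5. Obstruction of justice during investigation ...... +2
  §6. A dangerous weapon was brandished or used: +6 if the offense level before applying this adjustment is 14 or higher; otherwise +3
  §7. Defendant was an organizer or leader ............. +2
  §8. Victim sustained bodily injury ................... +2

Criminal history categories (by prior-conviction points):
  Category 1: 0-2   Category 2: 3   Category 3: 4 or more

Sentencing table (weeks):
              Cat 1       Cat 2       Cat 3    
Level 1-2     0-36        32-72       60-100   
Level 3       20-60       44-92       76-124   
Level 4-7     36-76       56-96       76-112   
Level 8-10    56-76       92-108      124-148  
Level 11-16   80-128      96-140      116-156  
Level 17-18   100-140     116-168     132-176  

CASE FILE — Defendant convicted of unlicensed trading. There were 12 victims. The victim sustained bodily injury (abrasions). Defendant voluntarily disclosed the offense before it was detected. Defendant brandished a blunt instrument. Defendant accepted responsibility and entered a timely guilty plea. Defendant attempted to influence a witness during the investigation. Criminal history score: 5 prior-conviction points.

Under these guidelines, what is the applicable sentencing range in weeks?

Base offense level for unlicensed trading: 9.
§1 applies: 9 + 2 = 11.
§2 does not apply.
§3 applies: 11 − 1 = 10.
§4 applies: 10 − 4 = 6.
§5 applies: 6 + 2 = 8.
§6 applies (level before this adjustment is 8 < 14, so +3): 8 + 3 = 11.
§8 applies: 11 + 2 = 13.
Final offense level: 13.
Criminal history: 5 prior points → Category 3 (4+).
Level 13 falls in the 11-16 band.
Grid: Level 11-16 × Category 3 = 116-156 weeks.

116-156 weeks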